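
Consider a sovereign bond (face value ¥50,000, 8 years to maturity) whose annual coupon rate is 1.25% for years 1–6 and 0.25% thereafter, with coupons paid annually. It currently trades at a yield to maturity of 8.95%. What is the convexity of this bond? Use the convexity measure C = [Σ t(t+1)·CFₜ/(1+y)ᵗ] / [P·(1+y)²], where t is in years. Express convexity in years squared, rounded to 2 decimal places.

55.97

With y = 0.0895:
  t   CF        PV=CF/(1+0.0895)^t    t·PV        t(t+1)·PV
  1       625.00       573.6576       573.6576       1,147.3153
  2       625.00       526.5329     1,053.0659       3,159.1977
  3       625.00       483.2794     1,449.8383       5,799.3532
  4       625.00       443.5791     1,774.3164       8,871.5821
  5       625.00       407.1401     2,035.7003      12,214.2020
  6       625.00       373.6944     2,242.1665      15,695.1655
  7       125.00        68.5993       480.1948       3,841.5580
  8    50,125.00    25,248.5539   201,988.4311   1,817,895.8801
  Σ                 28,125.0367   211,597.3710   1,868,624.2539
P = 28,125.0367.
Convexity = Σ t(t+1)·PV / [P·(1+y)²] = 1,868,624.2539 / (28,125.0367 × 1.187010) = 55.97246.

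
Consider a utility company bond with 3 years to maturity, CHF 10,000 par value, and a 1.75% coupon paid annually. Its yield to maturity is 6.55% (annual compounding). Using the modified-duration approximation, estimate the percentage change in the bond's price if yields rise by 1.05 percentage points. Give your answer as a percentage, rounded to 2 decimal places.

-2.90%

Periodic yield y = 0.0655. Modified duration first:
  t   CF        PV=CF/(1+0.0655)^t    t·PV
  1       175.00       164.2421       164.2421
  2       175.00       154.1456       308.2912
  3    10,175.00     8,411.5117    25,234.5352
  Σ                  8,729.8995    25,707.0686
P = 8,729.8995; D_Mac = 2.94472 yrs; D_mod = 2.94472/(1+0.0655) = 2.76369 yrs.
ΔP/P ≈ -D_mod · Δy = -2.76369 × (+0.0105) = -0.029019 = -2.9019%.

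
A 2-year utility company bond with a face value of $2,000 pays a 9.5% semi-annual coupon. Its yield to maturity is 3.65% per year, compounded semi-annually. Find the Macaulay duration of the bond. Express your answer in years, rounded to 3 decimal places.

1.876 years

Periodic yield y = 0.01825. Discount each cash flow and weight by its period:
  t   CF        PV=CF/(1+0.01825)^t    t·PV
  1        95.00        93.2973        93.2973
  2        95.00        91.6252       183.2503
  3        95.00        89.9830       269.9489
  4     2,095.00     1,948.7959     7,795.1835
  Σ                  2,223.7013     8,341.6801
Price P = Σ PV = 2,223.7013.
Macaulay duration = Σ(t·PV) / P = 8,341.6801 / 2,223.7013 = 3.75126 half-year periods.
In years: 3.75126 / 2 = 1.87563 years.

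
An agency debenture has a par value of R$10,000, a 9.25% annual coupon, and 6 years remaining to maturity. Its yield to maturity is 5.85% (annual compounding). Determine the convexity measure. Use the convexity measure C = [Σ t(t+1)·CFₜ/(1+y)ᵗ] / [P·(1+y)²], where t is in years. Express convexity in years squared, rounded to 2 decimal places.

With y = 0.0585:
  t   CF        PV=CF/(1+0.0585)^t    t·PV        t(t+1)·PV
  1       925.00       873.8781       873.8781       1,747.7563
  2       925.00       825.5816     1,651.1632       4,953.4896
  3       925.00       779.9543     2,339.8628       9,359.4514
  4       925.00       736.8486     2,947.3945      14,736.9727
  5       925.00       696.1253     3,480.6265      20,883.7591
  6    10,925.00     7,767.4107    46,604.4645     326,231.2513
  Σ                 11,679.7987    57,897.3897     377,912.6804
P = 11,679.7987.
Convexity = Σ t(t+1)·PV / [P·(1+y)²] = 377,912.6804 / (11,679.7987 × 1.120422) = 28.87848.

28.88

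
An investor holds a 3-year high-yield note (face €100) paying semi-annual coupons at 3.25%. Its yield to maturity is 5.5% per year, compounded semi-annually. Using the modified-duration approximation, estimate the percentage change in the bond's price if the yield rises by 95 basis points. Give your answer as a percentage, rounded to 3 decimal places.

-2.661%

Periodic yield y = 0.0275. Modified duration first:
  t   CF        PV=CF/(1+0.0275)^t    t·PV
  1        1.625         1.5815         1.5815
  2        1.625         1.5392         3.0784
  3        1.625         1.4980         4.4940
  4        1.625         1.4579         5.8316
  5        1.625         1.4189         7.0944
  6      101.625        86.3594       518.1564
  Σ                     93.8548       540.2361
P = 93.8548; D_Mac = 5.75608 half-year periods = 2.87804 yrs; D_mod = 2.87804/(1+0.0275) = 2.80101 yrs.
ΔP/P ≈ -D_mod · Δy = -2.80101 × (+0.0095) = -0.026610 = -2.6610%.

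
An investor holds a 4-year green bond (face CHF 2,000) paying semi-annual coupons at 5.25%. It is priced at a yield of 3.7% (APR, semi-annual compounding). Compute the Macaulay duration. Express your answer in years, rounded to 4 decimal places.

3.6708 years

Periodic yield y = 0.0185. Discount each cash flow and weight by its period:
  t   CF        PV=CF/(1+0.0185)^t    t·PV
  1        52.50        51.5464        51.5464
  2        52.50        50.6101       101.2202
  3        52.50        49.6908       149.0725
  4        52.50        48.7882       195.1530
  5        52.50        47.9021       239.5103
  6        52.50        47.0320       282.1918
  7        52.50        46.1777       323.2437
  8     2,052.50     1,772.5353    14,180.2826
  Σ                  2,114.2826    15,522.2204
Price P = Σ PV = 2,114.2826.
Macaulay duration = Σ(t·PV) / P = 15,522.2204 / 2,114.2826 = 7.34160 half-year periods.
In years: 7.34160 / 2 = 3.67080 years.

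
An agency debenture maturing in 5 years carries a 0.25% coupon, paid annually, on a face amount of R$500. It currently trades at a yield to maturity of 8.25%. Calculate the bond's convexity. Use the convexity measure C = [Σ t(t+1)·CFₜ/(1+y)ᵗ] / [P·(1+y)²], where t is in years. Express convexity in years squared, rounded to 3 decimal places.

25.390

With y = 0.0825:
  t   CF        PV=CF/(1+0.0825)^t    t·PV        t(t+1)·PV
  1         1.25         1.1547         1.1547           2.3095
  2         1.25         1.0667         2.1335           6.4004
  3         1.25         0.9854         2.9563          11.8252
  4         1.25         0.9103         3.6413          18.2066
  5       501.25       337.2212     1,686.1060      10,116.6358
  Σ                    341.3384     1,695.9918      10,155.3774
P = 341.3384.
Convexity = Σ t(t+1)·PV / [P·(1+y)²] = 10,155.3774 / (341.3384 × 1.171806) = 25.38955.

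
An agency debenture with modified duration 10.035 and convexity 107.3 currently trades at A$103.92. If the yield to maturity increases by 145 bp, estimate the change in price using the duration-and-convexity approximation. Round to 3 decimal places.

-A$13.949

Duration effect: -D_mod·Δy = -10.035 × (+0.0145) = -0.1455075
Convexity effect: ½·C·(Δy)² = 0.5 × 107.3 × (0.0145)² = +0.0112799125
ΔP/P ≈ -0.1455075 + 0.0112799125 = -0.1342275875
ΔP ≈ 103.92 × (-0.1342275875) = -13.948930893.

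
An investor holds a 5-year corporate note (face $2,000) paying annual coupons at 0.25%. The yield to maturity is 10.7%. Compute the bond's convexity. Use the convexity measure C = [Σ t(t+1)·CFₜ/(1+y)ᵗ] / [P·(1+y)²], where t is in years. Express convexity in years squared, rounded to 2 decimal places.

24.26

With y = 0.107:
  t   CF        PV=CF/(1+0.107)^t    t·PV        t(t+1)·PV
  1         5.00         4.5167         4.5167           9.0334
  2         5.00         4.0801         8.1603          24.4808
  3         5.00         3.6858        11.0573          44.2291
  4         5.00         3.3295        13.3180          66.5901
  5     2,005.00     1,206.0804     6,030.4022      36,182.4131
  Σ                  1,221.6925     6,067.4545      36,326.7465
P = 1,221.6925.
Convexity = Σ t(t+1)·PV / [P·(1+y)²] = 36,326.7465 / (1,221.6925 × 1.225449) = 24.26439.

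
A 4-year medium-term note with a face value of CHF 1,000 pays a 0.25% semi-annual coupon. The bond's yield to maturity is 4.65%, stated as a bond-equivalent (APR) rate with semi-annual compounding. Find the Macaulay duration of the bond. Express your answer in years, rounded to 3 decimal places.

Periodic yield y = 0.02325. Discount each cash flow and weight by its period:
  t   CF        PV=CF/(1+0.02325)^t    t·PV
  1         1.25         1.2216         1.2216
  2         1.25         1.1938         2.3877
  3         1.25         1.1667         3.5001
  4         1.25         1.1402         4.5608
  5         1.25         1.1143         5.5715
  6         1.25         1.0890         6.5339
  7         1.25         1.0642         7.4496
  8     1,001.25       833.0834     6,664.6675
  Σ                    841.0733     6,695.8928
Price P = Σ PV = 841.0733.
Macaulay duration = Σ(t·PV) / P = 6,695.8928 / 841.0733 = 7.96113 half-year periods.
In years: 7.96113 / 2 = 3.98056 years.

3.981 years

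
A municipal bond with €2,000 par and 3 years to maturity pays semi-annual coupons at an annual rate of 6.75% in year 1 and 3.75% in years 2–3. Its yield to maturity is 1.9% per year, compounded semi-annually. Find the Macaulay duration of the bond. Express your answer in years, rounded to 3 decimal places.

2.812 years

Periodic yield y = 0.0095. Discount each cash flow and weight by its period:
  t   CF        PV=CF/(1+0.0095)^t    t·PV
  1        67.50        66.8648        66.8648
  2        67.50        66.2355       132.4711
  3        37.50        36.4512       109.3537
  4        37.50        36.1082       144.4328
  5        37.50        35.7684       178.8421
  6     2,037.50     1,925.1283    11,550.7698
  Σ                  2,166.5565    12,182.7343
Price P = Σ PV = 2,166.5565.
Macaulay duration = Σ(t·PV) / P = 12,182.7343 / 2,166.5565 = 5.62309 half-year periods.
In years: 5.62309 / 2 = 2.81154 years.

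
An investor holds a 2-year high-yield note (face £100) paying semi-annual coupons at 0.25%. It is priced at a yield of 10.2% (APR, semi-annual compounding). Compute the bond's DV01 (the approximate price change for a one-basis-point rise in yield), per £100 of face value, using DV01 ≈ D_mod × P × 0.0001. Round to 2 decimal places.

£0.02

Periodic yield y = 0.051.
  t   CF        PV=CF/(1+0.051)^t    t·PV
  1        0.125         0.1189         0.1189
  2        0.125         0.1132         0.2263
  3        0.125         0.1077         0.3230
  4      100.125        82.0600       328.2401
  Σ                     82.3998       328.9084
P = 82.3998; D_Mac = 3.99162 half-year periods = 1.99581 yrs; D_mod = 1.89896 yrs.
DV01 ≈ 1.89896 × 82.3998 × 0.0001 = 0.015647.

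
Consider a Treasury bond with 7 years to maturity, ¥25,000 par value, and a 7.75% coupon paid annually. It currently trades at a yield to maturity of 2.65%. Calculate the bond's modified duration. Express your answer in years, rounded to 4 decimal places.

Periodic yield y = 0.0265. First find Macaulay duration:
  t   CF        PV=CF/(1+0.0265)^t    t·PV
  1     1,937.50     1,887.4817     1,887.4817
  2     1,937.50     1,838.7547     3,677.5095
  3     1,937.50     1,791.2857     5,373.8570
  4     1,937.50     1,745.0420     6,980.1682
  5     1,937.50     1,699.9923     8,499.9613
  6     1,937.50     1,656.1055     9,936.6328
  7    26,937.50    22,430.7922   157,015.5452
  Σ                 33,049.4541   193,371.1556
P = 33,049.4541; Macaulay duration = 193,371.1556 / 33,049.4541 = 5.85096 years.
Modified duration = D_Mac / (1 + y) = 5.85096 / 1.0265 = 5.69992 years.

5.6999 years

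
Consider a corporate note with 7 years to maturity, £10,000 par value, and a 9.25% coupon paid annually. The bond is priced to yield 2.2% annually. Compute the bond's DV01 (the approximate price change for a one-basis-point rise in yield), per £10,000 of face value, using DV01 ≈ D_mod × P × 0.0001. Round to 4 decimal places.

£8.1561

Periodic yield y = 0.022.
  t   CF        PV=CF/(1+0.022)^t    t·PV
  1       925.00       905.0881       905.0881
  2       925.00       885.6048     1,771.2095
  3       925.00       866.5409     2,599.6226
  4       925.00       847.8873     3,391.5494
  5       925.00       829.6354     4,148.1768
  6       925.00       811.7763     4,870.6577
  7    10,925.00     9,381.3465    65,669.4252
  Σ                 14,527.8791    83,355.7292
P = 14,527.8791; D_Mac = 5.73764 yrs; D_mod = 5.61413 yrs.
DV01 ≈ 5.61413 × 14,527.8791 × 0.0001 = 8.156138.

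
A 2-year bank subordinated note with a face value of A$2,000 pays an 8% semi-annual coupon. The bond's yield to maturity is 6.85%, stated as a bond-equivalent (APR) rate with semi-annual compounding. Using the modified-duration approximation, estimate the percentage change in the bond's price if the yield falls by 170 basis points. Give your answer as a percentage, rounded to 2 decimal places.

Periodic yield y = 0.03425. Modified duration first:
  t   CF        PV=CF/(1+0.03425)^t    t·PV
  1        80.00        77.3507        77.3507
  2        80.00        74.7892       149.5784
  3        80.00        72.3125       216.9375
  4     2,080.00     1,817.8633     7,271.4531
  Σ                  2,042.3157     7,715.3198
P = 2,042.3157; D_Mac = 3.77773 half-year periods = 1.88887 yrs; D_mod = 1.88887/(1+0.03425) = 1.82631 yrs.
ΔP/P ≈ -D_mod · Δy = -1.82631 × (-0.017) = +0.031047 = +3.1047%.

+3.10%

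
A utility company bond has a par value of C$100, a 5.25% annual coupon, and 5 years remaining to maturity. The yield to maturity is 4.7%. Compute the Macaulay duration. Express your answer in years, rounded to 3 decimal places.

4.532 years

Periodic yield y = 0.047. Discount each cash flow and weight by its year:
  t   CF        PV=CF/(1+0.047)^t    t·PV
  1         5.25         5.0143         5.0143
  2         5.25         4.7892         9.5785
  3         5.25         4.5742        13.7227
  4         5.25         4.3689        17.4756
  5       105.25        83.6544       418.2719
  Σ                    102.4011       464.0631
Price P = Σ PV = 102.4011.
Macaulay duration = Σ(t·PV) / P = 464.0631 / 102.4011 = 4.53182 years.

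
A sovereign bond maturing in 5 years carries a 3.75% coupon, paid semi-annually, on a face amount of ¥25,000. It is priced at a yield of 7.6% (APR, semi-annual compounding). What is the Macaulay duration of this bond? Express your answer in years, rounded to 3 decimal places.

Periodic yield y = 0.038. Discount each cash flow and weight by its period:
  t   CF        PV=CF/(1+0.038)^t    t·PV
  1       468.75       451.5896       451.5896
  2       468.75       435.0574       870.1148
  3       468.75       419.1305     1,257.3914
  4       468.75       403.7866     1,615.1463
  5       468.75       389.0044     1,945.0220
  6       468.75       374.7634     2,248.5803
  7       468.75       361.0437     2,527.3061
  8       468.75       347.8263     2,782.6106
  9       468.75       335.0928     3,015.8352
  10   25,468.75    17,540.1820   175,401.8200
  Σ                 21,057.4767   192,115.4163
Price P = Σ PV = 21,057.4767.
Macaulay duration = Σ(t·PV) / P = 192,115.4163 / 21,057.4767 = 9.12338 half-year periods.
In years: 9.12338 / 2 = 4.56169 years.

4.562 years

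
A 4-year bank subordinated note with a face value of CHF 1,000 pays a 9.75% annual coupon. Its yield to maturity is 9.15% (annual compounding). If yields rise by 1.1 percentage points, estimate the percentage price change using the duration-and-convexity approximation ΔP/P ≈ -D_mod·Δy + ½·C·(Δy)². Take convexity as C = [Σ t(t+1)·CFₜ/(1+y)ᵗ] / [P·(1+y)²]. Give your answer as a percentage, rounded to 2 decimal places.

With y = 0.0915:
  t   CF        PV=CF/(1+0.0915)^t    t·PV        t(t+1)·PV
  1        97.50        89.3266        89.3266         178.6532
  2        97.50        81.8384       163.6768         491.0304
  3        97.50        74.9779       224.9338         899.7351
  4     1,097.50       773.2316     3,092.9262      15,464.6311
  Σ                  1,019.3745     3,570.8634      17,034.0498
P = 1,019.3745; D_Mac = 3.50299 yrs; D_mod = 3.20934 yrs; C = 14.02609.
Duration effect: -3.20934 × (+0.011) = -0.035303
Convexity effect: 0.5 × 14.02609 × (0.011)² = +0.0008486
ΔP/P ≈ -0.035303 + 0.0008486 = -0.034454 = -3.4454%.

-3.45%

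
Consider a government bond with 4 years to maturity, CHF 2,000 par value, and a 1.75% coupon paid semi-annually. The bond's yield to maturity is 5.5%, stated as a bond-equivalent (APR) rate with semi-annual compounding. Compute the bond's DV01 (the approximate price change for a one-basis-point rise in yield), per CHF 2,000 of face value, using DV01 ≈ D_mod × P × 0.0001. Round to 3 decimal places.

Periodic yield y = 0.0275.
  t   CF        PV=CF/(1+0.0275)^t    t·PV
  1        17.50        17.0316        17.0316
  2        17.50        16.5758        33.1516
  3        17.50        16.1322        48.3965
  4        17.50        15.7004        62.8016
  5        17.50        15.2802        76.4010
  6        17.50        14.8712        89.2274
  7        17.50        14.4732       101.3126
  8     2,017.50     1,623.8986    12,991.1885
  Σ                  1,733.9632    13,419.5108
P = 1,733.9632; D_Mac = 7.73921 half-year periods = 3.86961 yrs; D_mod = 3.76604 yrs.
DV01 ≈ 3.76604 × 1,733.9632 × 0.0001 = 0.653018.

CHF 0.653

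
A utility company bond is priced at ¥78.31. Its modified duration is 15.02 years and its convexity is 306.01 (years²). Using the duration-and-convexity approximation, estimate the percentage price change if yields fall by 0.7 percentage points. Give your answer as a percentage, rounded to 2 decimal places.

+11.26%

Duration effect: -D_mod·Δy = -15.02 × (-0.007) = +0.105140
Convexity effect: ½·C·(Δy)² = 0.5 × 306.01 × (-0.007)² = +0.007497245
ΔP/P ≈ +0.105140 + 0.007497245 = +0.112637245
= +11.2637245%.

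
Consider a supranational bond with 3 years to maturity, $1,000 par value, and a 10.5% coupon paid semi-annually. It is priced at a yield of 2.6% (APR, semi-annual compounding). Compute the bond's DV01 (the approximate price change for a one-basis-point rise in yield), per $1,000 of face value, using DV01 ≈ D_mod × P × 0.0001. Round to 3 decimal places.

$0.326

Periodic yield y = 0.013.
  t   CF        PV=CF/(1+0.013)^t    t·PV
  1        52.50        51.8263        51.8263
  2        52.50        51.1612       102.3223
  3        52.50        50.5046       151.5138
  4        52.50        49.8565       199.4259
  5        52.50        49.2167       246.0833
  6     1,052.50       974.0145     5,844.0871
  Σ                  1,226.5797     6,595.2587
P = 1,226.5797; D_Mac = 5.37695 half-year periods = 2.68848 yrs; D_mod = 2.65397 yrs.
DV01 ≈ 2.65397 × 1,226.5797 × 0.0001 = 0.325531.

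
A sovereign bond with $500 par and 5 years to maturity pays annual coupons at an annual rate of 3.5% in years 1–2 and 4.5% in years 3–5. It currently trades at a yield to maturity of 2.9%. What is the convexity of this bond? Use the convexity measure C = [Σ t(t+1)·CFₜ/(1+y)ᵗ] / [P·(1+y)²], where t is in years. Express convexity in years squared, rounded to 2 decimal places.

With y = 0.029:
  t   CF        PV=CF/(1+0.029)^t    t·PV        t(t+1)·PV
  1        17.50        17.0068        17.0068          34.0136
  2        17.50        16.5275        33.0550          99.1650
  3        22.50        20.6508        61.9523         247.8093
  4        22.50        20.0688        80.2751         401.3756
  5       522.50       452.9074     2,264.5370      13,587.2221
  Σ                    527.1613     2,456.8263      14,369.5857
P = 527.1613.
Convexity = Σ t(t+1)·PV / [P·(1+y)²] = 14,369.5857 / (527.1613 × 1.058841) = 25.74364.

25.74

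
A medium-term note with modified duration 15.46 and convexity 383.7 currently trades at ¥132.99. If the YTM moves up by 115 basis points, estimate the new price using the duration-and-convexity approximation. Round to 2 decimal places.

¥112.72

Duration effect: -D_mod·Δy = -15.46 × (+0.0115) = -0.177790
Convexity effect: ½·C·(Δy)² = 0.5 × 383.7 × (0.0115)² = +0.0253721625
ΔP/P ≈ -0.177790 + 0.0253721625 = -0.1524178375
New price ≈ 132.99 × (1 - 0.1524178375) = 112.719951790875.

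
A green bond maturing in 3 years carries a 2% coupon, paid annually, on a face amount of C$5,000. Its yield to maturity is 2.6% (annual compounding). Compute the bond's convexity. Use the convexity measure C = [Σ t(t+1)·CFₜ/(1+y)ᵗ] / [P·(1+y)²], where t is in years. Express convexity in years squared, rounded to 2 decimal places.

With y = 0.026:
  t   CF        PV=CF/(1+0.026)^t    t·PV        t(t+1)·PV
  1       100.00        97.4659        97.4659         194.9318
  2       100.00        94.9960       189.9920         569.9759
  3     5,100.00     4,722.0230    14,166.0689      56,664.2754
  Σ                  4,914.4848    14,453.5267      57,429.1832
P = 4,914.4848.
Convexity = Σ t(t+1)·PV / [P·(1+y)²] = 57,429.1832 / (4,914.4848 × 1.052676) = 11.10094.

11.10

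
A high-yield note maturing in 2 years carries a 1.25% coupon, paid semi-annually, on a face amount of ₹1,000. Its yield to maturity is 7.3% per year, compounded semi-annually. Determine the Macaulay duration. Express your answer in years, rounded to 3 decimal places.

1.980 years

Periodic yield y = 0.0365. Discount each cash flow and weight by its period:
  t   CF        PV=CF/(1+0.0365)^t    t·PV
  1         6.25         6.0299         6.0299
  2         6.25         5.8176        11.6351
  3         6.25         5.6127        16.8381
  4     1,006.25       871.8237     3,487.2948
  Σ                    889.2839     3,521.7979
Price P = Σ PV = 889.2839.
Macaulay duration = Σ(t·PV) / P = 3,521.7979 / 889.2839 = 3.96026 half-year periods.
In years: 3.96026 / 2 = 1.98013 years.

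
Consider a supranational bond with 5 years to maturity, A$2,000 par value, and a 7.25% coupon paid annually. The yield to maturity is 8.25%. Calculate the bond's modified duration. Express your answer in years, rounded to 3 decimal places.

Periodic yield y = 0.0825. First find Macaulay duration:
  t   CF        PV=CF/(1+0.0825)^t    t·PV
  1       145.00       133.9492       133.9492
  2       145.00       123.7406       247.4812
  3       145.00       114.3100       342.9300
  4       145.00       105.5982       422.3927
  5     2,145.00     1,443.0712     7,215.3562
  Σ                  1,920.6692     8,362.1093
P = 1,920.6692; Macaulay duration = 8,362.1093 / 1,920.6692 = 4.35375 years.
Modified duration = D_Mac / (1 + y) = 4.35375 / 1.0825 = 4.02194 years.

4.022 years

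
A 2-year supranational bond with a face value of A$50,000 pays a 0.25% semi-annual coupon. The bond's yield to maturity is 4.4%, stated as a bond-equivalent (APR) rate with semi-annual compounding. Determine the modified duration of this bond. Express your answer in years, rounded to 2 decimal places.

Periodic yield y = 0.022. First find Macaulay duration:
  t   CF        PV=CF/(1+0.022)^t    t·PV
  1        62.50        61.1546        61.1546
  2        62.50        59.8382       119.6763
  3        62.50        58.5501       175.6502
  4    50,062.50    45,889.0377   183,556.1507
  Σ                 46,068.5805   183,912.6317
P = 46,068.5805; Macaulay duration = 183,912.6317 / 46,068.5805 = 3.99215 half-year periods = 1.99607 years.
Modified duration = D_Mac / (1 + y) = 1.99607 / 1.022 = 1.95311 years.

1.95 years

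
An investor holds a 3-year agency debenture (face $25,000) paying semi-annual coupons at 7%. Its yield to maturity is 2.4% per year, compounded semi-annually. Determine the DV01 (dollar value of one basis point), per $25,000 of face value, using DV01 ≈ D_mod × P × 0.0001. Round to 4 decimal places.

$7.7614

Periodic yield y = 0.012.
  t   CF        PV=CF/(1+0.012)^t    t·PV
  1       875.00       864.6245       864.6245
  2       875.00       854.3720     1,708.7441
  3       875.00       844.2411     2,532.7234
  4       875.00       834.2304     3,336.9215
  5       875.00       824.3383     4,121.6916
  6    25,875.00    24,087.8081   144,526.8489
  Σ                 28,309.6145   157,091.5541
P = 28,309.6145; D_Mac = 5.54905 half-year periods = 2.77453 yrs; D_mod = 2.74163 yrs.
DV01 ≈ 2.74163 × 28,309.6145 × 0.0001 = 7.761440.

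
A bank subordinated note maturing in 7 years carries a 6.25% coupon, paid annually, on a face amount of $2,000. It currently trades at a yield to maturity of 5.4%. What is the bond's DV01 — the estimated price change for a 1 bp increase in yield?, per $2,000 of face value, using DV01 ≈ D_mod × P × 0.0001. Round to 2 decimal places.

$1.18

Periodic yield y = 0.054.
  t   CF        PV=CF/(1+0.054)^t    t·PV
  1       125.00       118.5958       118.5958
  2       125.00       112.5198       225.0395
  3       125.00       106.7550       320.2650
  4       125.00       101.2856       405.1423
  5       125.00        96.0964       480.4818
  6       125.00        91.1730       547.0381
  7     2,125.00     1,470.5326    10,293.7282
  Σ                  2,096.9581    12,390.2908
P = 2,096.9581; D_Mac = 5.90870 yrs; D_mod = 5.60597 yrs.
DV01 ≈ 5.60597 × 2,096.9581 × 0.0001 = 1.175549.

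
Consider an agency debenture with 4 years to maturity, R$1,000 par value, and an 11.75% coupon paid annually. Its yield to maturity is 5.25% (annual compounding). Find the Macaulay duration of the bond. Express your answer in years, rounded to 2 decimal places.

3.47 years

Periodic yield y = 0.0525. Discount each cash flow and weight by its year:
  t   CF        PV=CF/(1+0.0525)^t    t·PV
  1       117.50       111.6390       111.6390
  2       117.50       106.0703       212.1405
  3       117.50       100.7794       302.3381
  4     1,117.50       910.6660     3,642.6639
  Σ                  1,229.1546     4,268.7815
Price P = Σ PV = 1,229.1546.
Macaulay duration = Σ(t·PV) / P = 4,268.7815 / 1,229.1546 = 3.47294 years.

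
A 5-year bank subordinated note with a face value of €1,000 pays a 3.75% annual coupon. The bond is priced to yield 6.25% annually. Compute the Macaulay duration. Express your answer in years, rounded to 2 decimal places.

Periodic yield y = 0.0625. Discount each cash flow and weight by its year:
  t   CF        PV=CF/(1+0.0625)^t    t·PV
  1        37.50        35.2941        35.2941
  2        37.50        33.2180        66.4360
  3        37.50        31.2640        93.7920
  4        37.50        29.4249       117.6997
  5     1,037.50       766.2022     3,831.0112
  Σ                    895.4033     4,144.2330
Price P = Σ PV = 895.4033.
Macaulay duration = Σ(t·PV) / P = 4,144.2330 / 895.4033 = 4.62834 years.

4.63 years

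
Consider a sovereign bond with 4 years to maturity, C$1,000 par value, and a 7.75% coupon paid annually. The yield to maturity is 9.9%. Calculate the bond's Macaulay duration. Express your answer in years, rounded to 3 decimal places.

3.573 years

Periodic yield y = 0.099. Discount each cash flow and weight by its year:
  t   CF        PV=CF/(1+0.099)^t    t·PV
  1        77.50        70.5187        70.5187
  2        77.50        64.1662       128.3324
  3        77.50        58.3860       175.1580
  4     1,077.50       738.6293     2,954.5170
  Σ                    931.7001     3,328.5261
Price P = Σ PV = 931.7001.
Macaulay duration = Σ(t·PV) / P = 3,328.5261 / 931.7001 = 3.57253 years.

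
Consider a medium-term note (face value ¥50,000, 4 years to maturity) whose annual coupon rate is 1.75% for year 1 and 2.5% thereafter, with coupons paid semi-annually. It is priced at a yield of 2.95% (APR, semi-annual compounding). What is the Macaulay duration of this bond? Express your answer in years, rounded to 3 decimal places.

Periodic yield y = 0.01475. Discount each cash flow and weight by its period:
  t   CF        PV=CF/(1+0.01475)^t    t·PV
  1       437.50       431.1407       431.1407
  2       437.50       424.8738       849.7476
  3       625.00       598.1400     1,794.4200
  4       625.00       589.4457     2,357.7827
  5       625.00       580.8777     2,904.3886
  6       625.00       572.4343     3,434.6059
  7       625.00       564.1136     3,948.7954
  8    50,625.00    45,029.0263   360,232.2107
  Σ                 48,790.0521   375,953.0915
Price P = Σ PV = 48,790.0521.
Macaulay duration = Σ(t·PV) / P = 375,953.0915 / 48,790.0521 = 7.70553 half-year periods.
In years: 7.70553 / 2 = 3.85276 years.

3.853 years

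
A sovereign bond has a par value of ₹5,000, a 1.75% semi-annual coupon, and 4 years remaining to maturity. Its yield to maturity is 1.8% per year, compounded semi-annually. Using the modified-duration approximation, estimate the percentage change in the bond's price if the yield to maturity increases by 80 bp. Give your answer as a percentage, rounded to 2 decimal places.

-3.08%

Periodic yield y = 0.009. Modified duration first:
  t   CF        PV=CF/(1+0.009)^t    t·PV
  1        43.75        43.3598        43.3598
  2        43.75        42.9730        85.9460
  3        43.75        42.5897       127.7691
  4        43.75        42.2098       168.8392
  5        43.75        41.8333       209.1665
  6        43.75        41.4602       248.7610
  7        43.75        41.0904       287.6325
  8     5,043.75     4,694.8770    37,559.0163
  Σ                  4,990.3931    38,730.4904
P = 4,990.3931; D_Mac = 7.76101 half-year periods = 3.88050 yrs; D_mod = 3.88050/(1+0.009) = 3.84589 yrs.
ΔP/P ≈ -D_mod · Δy = -3.84589 × (+0.008) = -0.030767 = -3.0767%.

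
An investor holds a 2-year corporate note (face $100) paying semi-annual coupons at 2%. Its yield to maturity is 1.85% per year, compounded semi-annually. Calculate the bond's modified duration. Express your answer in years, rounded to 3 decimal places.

Periodic yield y = 0.00925. First find Macaulay duration:
  t   CF        PV=CF/(1+0.00925)^t    t·PV
  1         1.00         0.9908         0.9908
  2         1.00         0.9818         1.9635
  3         1.00         0.9728         2.9183
  4       101.00        97.3478       389.3914
  Σ                    100.2932       395.2640
P = 100.2932; Macaulay duration = 395.2640 / 100.2932 = 3.94109 half-year periods = 1.97054 years.
Modified duration = D_Mac / (1 + y) = 1.97054 / 1.00925 = 1.95248 years.

1.952 years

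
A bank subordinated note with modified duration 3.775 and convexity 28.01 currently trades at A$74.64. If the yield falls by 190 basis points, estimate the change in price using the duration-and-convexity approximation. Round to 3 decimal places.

Duration effect: -D_mod·Δy = -3.775 × (-0.019) = +0.071725
Convexity effect: ½·C·(Δy)² = 0.5 × 28.01 × (-0.019)² = +0.005055805
ΔP/P ≈ +0.071725 + 0.005055805 = +0.076780805
ΔP ≈ 74.64 × (+0.076780805) = +5.7309192852.

+A$5.731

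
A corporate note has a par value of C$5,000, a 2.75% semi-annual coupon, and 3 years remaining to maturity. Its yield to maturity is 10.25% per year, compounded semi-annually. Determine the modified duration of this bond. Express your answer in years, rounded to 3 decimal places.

2.746 years

Periodic yield y = 0.05125. First find Macaulay duration:
  t   CF        PV=CF/(1+0.05125)^t    t·PV
  1        68.75        65.3983        65.3983
  2        68.75        62.2101       124.4201
  3        68.75        59.1772       177.5317
  4        68.75        56.2923       225.1690
  5        68.75        53.5479       267.7396
  6     5,068.75     3,755.4745    22,532.8471
  Σ                  4,052.1003    23,393.1059
P = 4,052.1003; Macaulay duration = 23,393.1059 / 4,052.1003 = 5.77308 half-year periods = 2.88654 years.
Modified duration = D_Mac / (1 + y) = 2.88654 / 1.05125 = 2.74582 years.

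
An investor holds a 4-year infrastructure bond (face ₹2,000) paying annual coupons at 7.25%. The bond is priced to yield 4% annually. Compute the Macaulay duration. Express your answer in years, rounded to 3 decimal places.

Periodic yield y = 0.04. Discount each cash flow and weight by its year:
  t   CF        PV=CF/(1+0.04)^t    t·PV
  1       145.00       139.4231       139.4231
  2       145.00       134.0607       268.1213
  3       145.00       128.9045       386.7134
  4     2,145.00     1,833.5550     7,334.2200
  Σ                  2,235.9432     8,128.4778
Price P = Σ PV = 2,235.9432.
Macaulay duration = Σ(t·PV) / P = 8,128.4778 / 2,235.9432 = 3.63537 years.

3.635 years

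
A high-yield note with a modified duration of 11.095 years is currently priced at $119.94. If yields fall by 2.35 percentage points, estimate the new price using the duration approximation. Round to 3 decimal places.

Duration approximation: ΔP/P ≈ -D_mod · Δy = -11.095 × (-0.0235) = +0.2607325.
New price ≈ 119.94 × (1 + 0.2607325) = 151.21225605.

$151.212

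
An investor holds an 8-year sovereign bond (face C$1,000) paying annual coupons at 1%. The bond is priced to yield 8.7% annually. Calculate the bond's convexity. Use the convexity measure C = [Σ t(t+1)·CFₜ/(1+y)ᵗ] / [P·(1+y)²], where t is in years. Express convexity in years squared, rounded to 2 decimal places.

57.08

With y = 0.087:
  t   CF        PV=CF/(1+0.087)^t    t·PV        t(t+1)·PV
  1        10.00         9.1996         9.1996          18.3993
  2        10.00         8.4633        16.9266          50.7799
  3        10.00         7.7859        23.3578          93.4313
  4        10.00         7.1628        28.6511         143.2557
  5        10.00         6.5895        32.9475         197.6849
  6        10.00         6.0621        36.3726         254.6080
  7        10.00         5.5769        39.0383         312.3066
  8     1,010.00       518.1852     4,145.4818      37,309.3358
  Σ                    569.0254     4,331.9754      38,379.8016
P = 569.0254.
Convexity = Σ t(t+1)·PV / [P·(1+y)²] = 38,379.8016 / (569.0254 × 1.181569) = 57.08368.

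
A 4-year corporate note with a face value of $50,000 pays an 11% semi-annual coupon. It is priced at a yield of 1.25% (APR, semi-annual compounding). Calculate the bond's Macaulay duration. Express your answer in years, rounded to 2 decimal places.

3.45 years

Periodic yield y = 0.00625. Discount each cash flow and weight by its period:
  t   CF        PV=CF/(1+0.00625)^t    t·PV
  1     2,750.00     2,732.9193     2,732.9193
  2     2,750.00     2,715.9446     5,431.8892
  3     2,750.00     2,699.0754     8,097.2261
  4     2,750.00     2,682.3109    10,729.2437
  5     2,750.00     2,665.6506    13,328.2531
  6     2,750.00     2,649.0938    15,894.5627
  7     2,750.00     2,632.6398    18,428.4785
  8    52,750.00    50,185.1604   401,481.2836
  Σ                 68,962.7948   476,123.8562
Price P = Σ PV = 68,962.7948.
Macaulay duration = Σ(t·PV) / P = 476,123.8562 / 68,962.7948 = 6.90407 half-year periods.
In years: 6.90407 / 2 = 3.45203 years.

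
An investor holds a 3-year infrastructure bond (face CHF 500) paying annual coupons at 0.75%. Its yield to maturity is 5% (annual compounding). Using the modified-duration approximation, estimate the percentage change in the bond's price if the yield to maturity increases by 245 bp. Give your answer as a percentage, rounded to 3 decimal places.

Periodic yield y = 0.05. Modified duration first:
  t   CF        PV=CF/(1+0.05)^t    t·PV
  1         3.75         3.5714         3.5714
  2         3.75         3.4014         6.8027
  3       503.75       435.1582     1,305.4746
  Σ                    442.1310     1,315.8487
P = 442.1310; D_Mac = 2.97615 yrs; D_mod = 2.97615/(1+0.05) = 2.83443 yrs.
ΔP/P ≈ -D_mod · Δy = -2.83443 × (+0.0245) = -0.069444 = -6.9444%.

-6.944%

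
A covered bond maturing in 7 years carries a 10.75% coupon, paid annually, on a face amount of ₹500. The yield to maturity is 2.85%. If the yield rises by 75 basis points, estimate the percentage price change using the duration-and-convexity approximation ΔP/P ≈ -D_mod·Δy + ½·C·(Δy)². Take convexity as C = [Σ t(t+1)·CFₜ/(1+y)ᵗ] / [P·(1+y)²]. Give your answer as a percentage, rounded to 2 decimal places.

-3.97%

With y = 0.0285:
  t   CF        PV=CF/(1+0.0285)^t    t·PV        t(t+1)·PV
  1        53.75        52.2606        52.2606         104.5211
  2        53.75        50.8124       101.6248         304.8745
  3        53.75        49.4044       148.2132         592.8527
  4        53.75        48.0354       192.1415         960.7077
  5        53.75        46.7043       233.5216       1,401.1294
  6        53.75        45.4101       272.4607       1,907.2252
  7       553.75       454.8662     3,184.0634      25,472.5072
  Σ                    747.4934     4,184.2859      30,743.8180
P = 747.4934; D_Mac = 5.59776 yrs; D_mod = 5.44264 yrs; C = 38.88140.
Duration effect: -5.44264 × (+0.0075) = -0.040820
Convexity effect: 0.5 × 38.88140 × (0.0075)² = +0.0010935
ΔP/P ≈ -0.040820 + 0.0010935 = -0.039726 = -3.9726%.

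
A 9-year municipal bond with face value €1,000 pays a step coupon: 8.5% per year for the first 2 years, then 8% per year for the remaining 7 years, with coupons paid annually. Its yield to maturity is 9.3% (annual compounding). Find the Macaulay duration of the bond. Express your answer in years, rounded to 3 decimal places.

Periodic yield y = 0.093. Discount each cash flow and weight by its year:
  t   CF        PV=CF/(1+0.093)^t    t·PV
  1        85.00        77.7676        77.7676
  2        85.00        71.1506       142.3012
  3        80.00        61.2674       183.8022
  4        80.00        56.0544       224.2174
  5        80.00        51.2849       256.4243
  6        80.00        46.9212       281.5271
  7        80.00        42.9288       300.5017
  8        80.00        39.2761       314.2090
  9     1,080.00       485.1123     4,366.0108
  Σ                    931.7633     6,146.7614
Price P = Σ PV = 931.7633.
Macaulay duration = Σ(t·PV) / P = 6,146.7614 / 931.7633 = 6.59691 years.

6.597 years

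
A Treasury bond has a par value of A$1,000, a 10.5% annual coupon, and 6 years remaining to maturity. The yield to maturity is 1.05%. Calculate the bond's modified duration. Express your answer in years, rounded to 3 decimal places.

Periodic yield y = 0.0105. First find Macaulay duration:
  t   CF        PV=CF/(1+0.0105)^t    t·PV
  1       105.00       103.9090       103.9090
  2       105.00       102.8292       205.6585
  3       105.00       101.7608       305.2823
  4       105.00       100.7034       402.8135
  5       105.00        99.6570       498.2849
  6     1,105.00     1,037.8734     6,227.2402
  Σ                  1,546.7327     7,743.1884
P = 1,546.7327; Macaulay duration = 7,743.1884 / 1,546.7327 = 5.00616 years.
Modified duration = D_Mac / (1 + y) = 5.00616 / 1.0105 = 4.95414 years.

4.954 years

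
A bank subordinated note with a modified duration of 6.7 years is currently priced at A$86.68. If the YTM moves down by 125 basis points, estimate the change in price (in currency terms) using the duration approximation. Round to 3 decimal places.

Duration approximation: ΔP/P ≈ -D_mod · Δy = -6.7 × (-0.0125) = +0.083750.
ΔP ≈ 86.68 × (+0.083750) = +7.25945.

+A$7.259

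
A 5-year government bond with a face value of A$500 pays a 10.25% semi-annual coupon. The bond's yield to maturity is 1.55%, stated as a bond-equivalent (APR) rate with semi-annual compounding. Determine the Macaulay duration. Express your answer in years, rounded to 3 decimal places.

4.209 years

Periodic yield y = 0.00775. Discount each cash flow and weight by its period:
  t   CF        PV=CF/(1+0.00775)^t    t·PV
  1       25.625        25.4279        25.4279
  2       25.625        25.2324        50.4648
  3       25.625        25.0383        75.1150
  4       25.625        24.8458        99.3831
  5       25.625        24.6547       123.2735
  6       25.625        24.4651       146.7906
  7       25.625        24.2770       169.9387
  8       25.625        24.0903       192.7220
  9       25.625        23.9050       215.1449
  10     525.625       486.5729     4,865.7293
  Σ                    708.5094     5,963.9900
Price P = Σ PV = 708.5094.
Macaulay duration = Σ(t·PV) / P = 5,963.9900 / 708.5094 = 8.41766 half-year periods.
In years: 8.41766 / 2 = 4.20883 years.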